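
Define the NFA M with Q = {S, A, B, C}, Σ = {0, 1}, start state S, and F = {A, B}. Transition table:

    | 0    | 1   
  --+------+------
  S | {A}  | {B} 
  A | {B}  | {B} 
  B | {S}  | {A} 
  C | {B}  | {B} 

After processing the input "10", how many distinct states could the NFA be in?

1

Start in {S}.
Read '1': {S} → {B}.
Read '0': {B} → {S}.
That set has 1 state.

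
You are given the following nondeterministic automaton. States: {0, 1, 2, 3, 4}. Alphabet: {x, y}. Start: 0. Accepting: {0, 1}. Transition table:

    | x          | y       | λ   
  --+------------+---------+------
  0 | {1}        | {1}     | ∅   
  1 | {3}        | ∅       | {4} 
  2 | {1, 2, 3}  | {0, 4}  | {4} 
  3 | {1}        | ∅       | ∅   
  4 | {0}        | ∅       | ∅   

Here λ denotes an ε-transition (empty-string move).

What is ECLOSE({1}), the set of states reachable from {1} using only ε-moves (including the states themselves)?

{1, 4}

Begin with {1}.
ε-move 1 → 4; add 4.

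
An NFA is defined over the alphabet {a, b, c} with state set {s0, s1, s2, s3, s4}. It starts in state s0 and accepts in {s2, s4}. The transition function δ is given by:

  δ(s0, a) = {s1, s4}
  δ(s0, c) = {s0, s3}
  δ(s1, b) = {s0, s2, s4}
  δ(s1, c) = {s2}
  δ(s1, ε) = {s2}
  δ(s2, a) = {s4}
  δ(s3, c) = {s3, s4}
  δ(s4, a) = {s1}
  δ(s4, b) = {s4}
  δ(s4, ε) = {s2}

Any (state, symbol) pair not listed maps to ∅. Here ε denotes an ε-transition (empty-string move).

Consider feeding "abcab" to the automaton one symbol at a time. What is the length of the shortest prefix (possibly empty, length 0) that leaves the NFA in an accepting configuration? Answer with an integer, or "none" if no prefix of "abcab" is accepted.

Start in {s0}.
Read 'a': {s0} → {s1, s2, s4}.
None of the earlier sets intersect F, but {s1, s2, s4} does.

1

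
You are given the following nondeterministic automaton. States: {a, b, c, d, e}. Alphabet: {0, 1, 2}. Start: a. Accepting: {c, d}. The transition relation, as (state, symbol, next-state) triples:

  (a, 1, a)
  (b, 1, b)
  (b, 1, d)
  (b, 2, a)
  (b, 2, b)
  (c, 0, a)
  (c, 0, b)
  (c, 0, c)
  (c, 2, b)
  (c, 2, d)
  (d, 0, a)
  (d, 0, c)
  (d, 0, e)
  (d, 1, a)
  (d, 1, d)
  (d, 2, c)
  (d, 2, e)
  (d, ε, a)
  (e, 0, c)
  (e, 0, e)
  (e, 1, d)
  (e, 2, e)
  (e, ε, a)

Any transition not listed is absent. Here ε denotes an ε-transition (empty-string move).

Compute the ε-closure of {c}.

{c}

Begin with {c}.
No ε-moves leave this set, so the closure equals the set itself.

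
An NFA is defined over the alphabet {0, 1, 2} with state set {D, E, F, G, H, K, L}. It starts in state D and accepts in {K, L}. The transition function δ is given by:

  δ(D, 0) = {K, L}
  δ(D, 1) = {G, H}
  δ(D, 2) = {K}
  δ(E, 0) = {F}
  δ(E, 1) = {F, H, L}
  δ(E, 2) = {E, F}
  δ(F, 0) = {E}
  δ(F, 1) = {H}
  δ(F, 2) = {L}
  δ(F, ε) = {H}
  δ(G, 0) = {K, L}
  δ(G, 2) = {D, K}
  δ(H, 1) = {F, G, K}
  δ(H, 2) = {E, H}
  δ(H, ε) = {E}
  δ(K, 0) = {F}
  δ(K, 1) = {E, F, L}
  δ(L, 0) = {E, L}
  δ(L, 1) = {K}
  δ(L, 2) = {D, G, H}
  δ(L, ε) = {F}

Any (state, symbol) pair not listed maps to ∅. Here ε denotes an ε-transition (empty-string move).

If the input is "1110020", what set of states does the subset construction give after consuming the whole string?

{E, F, H, K, L}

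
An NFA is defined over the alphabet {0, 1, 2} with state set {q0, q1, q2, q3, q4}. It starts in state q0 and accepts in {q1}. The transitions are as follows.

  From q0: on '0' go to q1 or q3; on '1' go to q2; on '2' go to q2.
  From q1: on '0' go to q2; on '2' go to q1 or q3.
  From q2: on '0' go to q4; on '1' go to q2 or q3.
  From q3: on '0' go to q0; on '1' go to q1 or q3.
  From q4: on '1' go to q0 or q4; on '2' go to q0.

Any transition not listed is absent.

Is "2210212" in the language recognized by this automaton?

No

Start in {q0}.
Read '2': q0→{q2}; now {q2}.
Read '2': q2→∅; now ∅.
The set is empty and remains empty for the remaining 5 symbols.
The final set ∅ contains no accepting state.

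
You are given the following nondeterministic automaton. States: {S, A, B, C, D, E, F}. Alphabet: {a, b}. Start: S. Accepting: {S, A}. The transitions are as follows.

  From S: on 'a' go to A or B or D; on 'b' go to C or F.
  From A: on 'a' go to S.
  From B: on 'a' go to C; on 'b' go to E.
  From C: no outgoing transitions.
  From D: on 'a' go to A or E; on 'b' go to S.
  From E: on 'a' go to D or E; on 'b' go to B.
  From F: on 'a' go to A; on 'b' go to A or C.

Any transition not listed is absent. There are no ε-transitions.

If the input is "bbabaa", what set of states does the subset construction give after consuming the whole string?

Start in {S}.
Read 'b': {S} → {C, F}.
Read 'b': {C, F} → {A, C}.
Read 'a': {A, C} → {S}.
Read 'b': {S} → {C, F}.
Read 'a': {C, F} → {A}.
Read 'a': {A} → {S}.

{S}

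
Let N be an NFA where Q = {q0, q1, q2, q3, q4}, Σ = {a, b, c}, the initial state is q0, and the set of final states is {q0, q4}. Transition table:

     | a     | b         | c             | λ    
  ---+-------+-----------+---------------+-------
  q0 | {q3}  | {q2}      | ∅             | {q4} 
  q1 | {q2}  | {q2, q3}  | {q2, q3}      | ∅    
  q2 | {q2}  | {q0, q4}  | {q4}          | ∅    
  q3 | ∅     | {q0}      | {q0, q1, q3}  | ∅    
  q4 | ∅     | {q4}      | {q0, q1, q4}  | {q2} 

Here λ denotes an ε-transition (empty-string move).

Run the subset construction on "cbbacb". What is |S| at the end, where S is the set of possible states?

Start: ε-closure({q0}) = {q0, q2, q4}.
Read 'c': q0→∅, q2→{q4}, q4→{q0, q1, q4}; union {q0, q1, q4}; ε-closure = {q0, q1, q2, q4}.
Read 'b': q0→{q2}, q1→{q2, q3}, q2→{q0, q4}, q4→{q4}; now {q0, q2, q3, q4}.
Read 'b': q0→{q2}, q2→{q0, q4}, q3→{q0}, q4→{q4}; now {q0, q2, q4}.
Read 'a': q0→{q3}, q2→{q2}, q4→∅; now {q2, q3}.
Read 'c': q2→{q4}, q3→{q0, q1, q3}; union {q0, q1, q3, q4}; ε-closure = {q0, q1, q2, q3, q4}.
Read 'b': q0→{q2}, q1→{q2, q3}, q2→{q0, q4}, q3→{q0}, q4→{q4}; now {q0, q2, q3, q4}.
That set has 4 states.

4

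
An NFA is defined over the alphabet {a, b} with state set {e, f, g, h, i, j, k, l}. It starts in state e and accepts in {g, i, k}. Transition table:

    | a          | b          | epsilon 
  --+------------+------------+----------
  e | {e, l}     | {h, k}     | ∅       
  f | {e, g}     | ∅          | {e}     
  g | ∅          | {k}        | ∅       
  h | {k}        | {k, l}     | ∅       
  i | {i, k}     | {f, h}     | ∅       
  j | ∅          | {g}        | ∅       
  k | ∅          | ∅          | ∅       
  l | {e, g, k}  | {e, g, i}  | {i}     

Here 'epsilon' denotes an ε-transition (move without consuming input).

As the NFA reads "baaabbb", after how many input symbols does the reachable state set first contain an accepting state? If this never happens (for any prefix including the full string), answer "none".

1

Start in {e}.
Read 'b': {e} → {h, k}.
None of the earlier sets intersect F, but {h, k} does.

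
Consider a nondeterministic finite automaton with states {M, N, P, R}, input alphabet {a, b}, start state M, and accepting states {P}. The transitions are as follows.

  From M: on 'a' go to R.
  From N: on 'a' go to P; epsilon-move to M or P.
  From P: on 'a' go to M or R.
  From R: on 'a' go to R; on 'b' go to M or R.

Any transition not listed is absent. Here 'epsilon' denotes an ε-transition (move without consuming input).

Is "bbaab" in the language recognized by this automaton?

No

Start in {M}.
Read 'b': M→∅; now ∅.
The set is empty and remains empty for the remaining 4 symbols.
The final set ∅ contains no accepting state.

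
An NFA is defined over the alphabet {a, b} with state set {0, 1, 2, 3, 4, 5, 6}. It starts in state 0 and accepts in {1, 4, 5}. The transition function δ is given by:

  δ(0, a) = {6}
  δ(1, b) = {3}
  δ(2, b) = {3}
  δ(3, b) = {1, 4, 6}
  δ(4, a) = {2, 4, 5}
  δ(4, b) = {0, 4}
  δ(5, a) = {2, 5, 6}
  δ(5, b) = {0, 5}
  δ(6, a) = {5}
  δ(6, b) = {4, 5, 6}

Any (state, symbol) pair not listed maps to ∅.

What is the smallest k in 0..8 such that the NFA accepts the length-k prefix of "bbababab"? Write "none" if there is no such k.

Start in {0}.
Read 'b': 0→∅; now ∅.
The set is empty and remains empty for the remaining 7 symbols.
No reachable set along the way intersects F.

none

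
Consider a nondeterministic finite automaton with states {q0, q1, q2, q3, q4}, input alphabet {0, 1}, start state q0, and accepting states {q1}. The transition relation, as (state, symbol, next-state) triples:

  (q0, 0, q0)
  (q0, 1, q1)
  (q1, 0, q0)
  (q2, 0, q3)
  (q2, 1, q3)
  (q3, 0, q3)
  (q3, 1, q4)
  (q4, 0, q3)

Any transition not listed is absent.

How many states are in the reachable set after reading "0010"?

1

Start in {q0}.
Read '0': q0→{q0}; now {q0}.
Read '0': q0→{q0}; now {q0}.
Read '1': q0→{q1}; now {q1}.
Read '0': q1→{q0}; now {q0}.
That set has 1 state.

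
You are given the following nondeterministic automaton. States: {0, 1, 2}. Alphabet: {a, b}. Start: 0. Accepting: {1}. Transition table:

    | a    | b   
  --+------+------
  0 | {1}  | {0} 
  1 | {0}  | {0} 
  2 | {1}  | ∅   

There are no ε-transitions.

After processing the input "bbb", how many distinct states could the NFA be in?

Start in {0}.
Read 'b': {0} → {0}.
Read 'b': {0} → {0}.
Read 'b': {0} → {0}.
That set has 1 state.

1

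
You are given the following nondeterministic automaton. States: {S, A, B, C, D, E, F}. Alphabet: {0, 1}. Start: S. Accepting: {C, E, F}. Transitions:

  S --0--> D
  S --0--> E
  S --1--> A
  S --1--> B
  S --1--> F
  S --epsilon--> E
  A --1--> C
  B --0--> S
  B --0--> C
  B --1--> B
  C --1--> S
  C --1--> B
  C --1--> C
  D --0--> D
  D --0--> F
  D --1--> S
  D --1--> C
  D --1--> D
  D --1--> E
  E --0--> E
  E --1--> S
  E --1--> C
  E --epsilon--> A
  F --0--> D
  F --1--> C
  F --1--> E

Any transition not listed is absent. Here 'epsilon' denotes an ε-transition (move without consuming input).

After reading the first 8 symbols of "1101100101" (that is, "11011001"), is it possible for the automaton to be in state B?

No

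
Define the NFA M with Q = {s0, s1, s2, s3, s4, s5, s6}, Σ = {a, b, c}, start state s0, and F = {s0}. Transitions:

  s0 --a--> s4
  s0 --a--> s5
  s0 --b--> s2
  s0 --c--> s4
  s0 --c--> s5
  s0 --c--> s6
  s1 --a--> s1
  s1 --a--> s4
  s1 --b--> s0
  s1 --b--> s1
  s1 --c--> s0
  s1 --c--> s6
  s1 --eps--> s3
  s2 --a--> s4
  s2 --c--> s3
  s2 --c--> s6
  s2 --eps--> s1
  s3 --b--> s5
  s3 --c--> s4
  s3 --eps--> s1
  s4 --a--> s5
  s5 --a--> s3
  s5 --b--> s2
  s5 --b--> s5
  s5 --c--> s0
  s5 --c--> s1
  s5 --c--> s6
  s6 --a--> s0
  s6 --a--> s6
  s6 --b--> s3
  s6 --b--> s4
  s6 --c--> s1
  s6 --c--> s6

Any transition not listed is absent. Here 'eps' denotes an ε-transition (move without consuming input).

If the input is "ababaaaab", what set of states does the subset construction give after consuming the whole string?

{s0, s1, s2, s3, s5}

Start in {s0}.
Read 'a': s0→{s4, s5}; now {s4, s5}.
Read 'b': s4→∅, s5→{s2, s5}; union {s2, s5}; ε-closure = {s1, s2, s3, s5}.
Read 'a': s1→{s1, s4}, s2→{s4}, s3→∅, s5→{s3}; now {s1, s3, s4}.
Read 'b': s1→{s0, s1}, s3→{s5}, s4→∅; union {s0, s1, s5}; ε-closure = {s0, s1, s3, s5}.
Read 'a': s0→{s4, s5}, s1→{s1, s4}, s3→∅, s5→{s3}; now {s1, s3, s4, s5}.
Read 'a': s1→{s1, s4}, s3→∅, s4→{s5}, s5→{s3}; now {s1, s3, s4, s5}.
Read 'a': s1→{s1, s4}, s3→∅, s4→{s5}, s5→{s3}; now {s1, s3, s4, s5}.
Read 'a': s1→{s1, s4}, s3→∅, s4→{s5}, s5→{s3}; now {s1, s3, s4, s5}.
Read 'b': s1→{s0, s1}, s3→{s5}, s4→∅, s5→{s2, s5}; union {s0, s1, s2, s5}; ε-closure = {s0, s1, s2, s3, s5}.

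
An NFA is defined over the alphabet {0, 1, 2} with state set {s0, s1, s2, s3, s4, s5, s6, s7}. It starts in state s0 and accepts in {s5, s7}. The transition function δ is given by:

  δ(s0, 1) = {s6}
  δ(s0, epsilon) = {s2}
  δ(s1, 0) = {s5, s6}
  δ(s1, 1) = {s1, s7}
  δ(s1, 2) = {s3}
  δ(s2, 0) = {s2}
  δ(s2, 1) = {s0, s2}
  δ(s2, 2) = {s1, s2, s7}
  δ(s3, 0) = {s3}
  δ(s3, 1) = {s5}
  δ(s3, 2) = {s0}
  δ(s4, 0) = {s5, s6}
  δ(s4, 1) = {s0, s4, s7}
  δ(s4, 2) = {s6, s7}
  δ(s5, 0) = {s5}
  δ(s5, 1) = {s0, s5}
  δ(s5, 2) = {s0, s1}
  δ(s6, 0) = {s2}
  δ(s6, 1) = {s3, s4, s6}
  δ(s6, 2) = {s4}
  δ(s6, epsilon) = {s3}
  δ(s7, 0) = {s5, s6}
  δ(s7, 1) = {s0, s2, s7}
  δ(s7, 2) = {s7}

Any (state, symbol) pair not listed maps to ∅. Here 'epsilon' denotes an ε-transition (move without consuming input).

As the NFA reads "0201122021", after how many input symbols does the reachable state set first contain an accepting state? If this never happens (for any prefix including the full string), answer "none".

Start: ε-closure({s0}) = {s0, s2}.
Read '0': s0→∅, s2→{s2}; now {s2}.
Read '2': s2→{s1, s2, s7}; now {s1, s2, s7}.
None of the earlier sets intersect F, but {s1, s2, s7} does.

2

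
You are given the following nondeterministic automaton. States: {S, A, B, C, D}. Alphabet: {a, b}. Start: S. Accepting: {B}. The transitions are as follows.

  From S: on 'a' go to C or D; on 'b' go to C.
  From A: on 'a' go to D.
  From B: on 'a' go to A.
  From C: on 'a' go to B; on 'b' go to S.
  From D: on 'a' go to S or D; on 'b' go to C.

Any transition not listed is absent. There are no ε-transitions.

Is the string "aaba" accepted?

Start in {S}.
Read 'a': S→{C, D}; now {C, D}.
Read 'a': C→{B}, D→{S, D}; now {S, B, D}.
Read 'b': S→{C}, B→∅, D→{C}; now {C}.
Read 'a': C→{B}; now {B}.
The final set {B} contains the accepting state B.

Yes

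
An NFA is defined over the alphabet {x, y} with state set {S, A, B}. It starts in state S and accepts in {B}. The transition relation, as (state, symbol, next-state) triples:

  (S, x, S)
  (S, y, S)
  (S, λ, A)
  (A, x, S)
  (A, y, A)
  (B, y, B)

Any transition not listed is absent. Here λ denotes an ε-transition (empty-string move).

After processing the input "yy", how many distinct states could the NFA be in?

2

Start: ε-closure({S}) = {S, A}.
Read 'y': S→{S}, A→{A}; now {S, A}.
Read 'y': S→{S}, A→{A}; now {S, A}.
That set has 2 states.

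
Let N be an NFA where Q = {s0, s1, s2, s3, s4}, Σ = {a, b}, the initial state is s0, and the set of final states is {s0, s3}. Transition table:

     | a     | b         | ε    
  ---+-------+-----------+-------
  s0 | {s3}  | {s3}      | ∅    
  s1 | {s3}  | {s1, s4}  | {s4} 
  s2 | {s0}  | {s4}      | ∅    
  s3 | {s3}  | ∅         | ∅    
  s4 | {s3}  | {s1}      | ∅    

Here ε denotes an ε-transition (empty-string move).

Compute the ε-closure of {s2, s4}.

{s2, s4}

Begin with {s2, s4}.
No ε-moves leave this set, so the closure equals the set itself.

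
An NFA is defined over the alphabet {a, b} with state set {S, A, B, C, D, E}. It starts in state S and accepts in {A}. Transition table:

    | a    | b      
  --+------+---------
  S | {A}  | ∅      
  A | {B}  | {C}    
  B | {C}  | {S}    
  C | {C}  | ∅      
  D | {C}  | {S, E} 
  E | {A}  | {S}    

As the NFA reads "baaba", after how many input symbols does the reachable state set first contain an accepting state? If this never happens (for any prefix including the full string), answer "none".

none

Start in {S}.
Read 'b': {S} → ∅.
The set is empty and remains empty for the remaining 4 symbols.
No reachable set along the way intersects F.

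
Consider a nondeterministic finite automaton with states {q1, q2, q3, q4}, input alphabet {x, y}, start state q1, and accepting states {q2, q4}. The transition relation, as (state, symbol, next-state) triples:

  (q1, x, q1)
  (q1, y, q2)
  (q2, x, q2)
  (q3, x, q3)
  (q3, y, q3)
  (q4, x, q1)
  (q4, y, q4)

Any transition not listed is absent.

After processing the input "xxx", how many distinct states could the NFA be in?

Start in {q1}.
Read 'x': {q1} → {q1}.
Read 'x': {q1} → {q1}.
Read 'x': {q1} → {q1}.
That set has 1 state.

1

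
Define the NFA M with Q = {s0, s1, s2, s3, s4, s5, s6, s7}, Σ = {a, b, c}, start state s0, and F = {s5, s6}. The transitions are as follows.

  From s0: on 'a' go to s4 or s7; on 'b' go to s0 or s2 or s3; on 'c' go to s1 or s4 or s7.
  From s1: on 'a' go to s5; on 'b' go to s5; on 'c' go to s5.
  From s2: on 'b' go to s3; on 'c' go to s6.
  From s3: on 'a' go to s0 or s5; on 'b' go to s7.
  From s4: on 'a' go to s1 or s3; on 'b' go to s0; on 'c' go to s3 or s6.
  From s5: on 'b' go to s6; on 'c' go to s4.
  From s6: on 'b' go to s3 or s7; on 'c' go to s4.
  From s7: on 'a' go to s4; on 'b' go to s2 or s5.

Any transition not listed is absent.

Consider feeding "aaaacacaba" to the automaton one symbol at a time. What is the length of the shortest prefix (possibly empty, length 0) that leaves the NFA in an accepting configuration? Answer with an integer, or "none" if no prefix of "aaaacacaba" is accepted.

Start in {s0}.
Read 'a': s0→{s4, s7}; now {s4, s7}.
Read 'a': s4→{s1, s3}, s7→{s4}; now {s1, s3, s4}.
Read 'a': s1→{s5}, s3→{s0, s5}, s4→{s1, s3}; now {s0, s1, s3, s5}.
None of the earlier sets intersect F, but {s0, s1, s3, s5} does.

3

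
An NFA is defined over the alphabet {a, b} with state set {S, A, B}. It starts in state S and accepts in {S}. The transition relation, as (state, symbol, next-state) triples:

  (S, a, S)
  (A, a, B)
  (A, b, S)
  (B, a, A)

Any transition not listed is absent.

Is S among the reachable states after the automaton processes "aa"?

Yes

Start in {S}.
Read 'a': {S} → {S}.
Read 'a': {S} → {S}.
State S is in {S}.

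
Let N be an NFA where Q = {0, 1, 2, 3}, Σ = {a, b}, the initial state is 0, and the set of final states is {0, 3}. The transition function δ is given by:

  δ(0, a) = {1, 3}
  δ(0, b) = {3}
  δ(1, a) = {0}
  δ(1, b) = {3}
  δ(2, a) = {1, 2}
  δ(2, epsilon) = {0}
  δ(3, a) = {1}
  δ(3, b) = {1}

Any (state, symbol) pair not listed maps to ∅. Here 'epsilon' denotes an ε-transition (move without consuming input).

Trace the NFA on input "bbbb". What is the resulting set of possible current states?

Start in {0}.
Read 'b': 0→{3}; now {3}.
Read 'b': 3→{1}; now {1}.
Read 'b': 1→{3}; now {3}.
Read 'b': 3→{1}; now {1}.

{1}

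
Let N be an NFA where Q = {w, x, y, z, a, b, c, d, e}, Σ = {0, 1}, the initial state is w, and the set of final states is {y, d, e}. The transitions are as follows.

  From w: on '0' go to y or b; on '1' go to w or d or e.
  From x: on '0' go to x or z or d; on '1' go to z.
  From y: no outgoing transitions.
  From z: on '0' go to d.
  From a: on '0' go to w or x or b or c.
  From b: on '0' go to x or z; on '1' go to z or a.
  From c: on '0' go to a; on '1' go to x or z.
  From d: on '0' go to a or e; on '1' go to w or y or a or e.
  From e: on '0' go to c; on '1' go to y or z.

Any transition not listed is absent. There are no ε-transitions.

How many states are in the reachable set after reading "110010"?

Start in {w}.
Read '1': {w} → {w, d, e}.
Read '1': {w, d, e} → {w, y, z, a, d, e}.
Read '0': {w, y, z, a, d, e} → {w, x, y, a, b, c, d, e}.
Read '0': {w, x, y, a, b, c, d, e} → {w, x, y, z, a, b, c, d, e}.
Read '1': {w, x, y, z, a, b, c, d, e} → {w, x, y, z, a, d, e}.
Read '0': {w, x, y, z, a, d, e} → {w, x, y, z, a, b, c, d, e}.
That set has 9 states.

9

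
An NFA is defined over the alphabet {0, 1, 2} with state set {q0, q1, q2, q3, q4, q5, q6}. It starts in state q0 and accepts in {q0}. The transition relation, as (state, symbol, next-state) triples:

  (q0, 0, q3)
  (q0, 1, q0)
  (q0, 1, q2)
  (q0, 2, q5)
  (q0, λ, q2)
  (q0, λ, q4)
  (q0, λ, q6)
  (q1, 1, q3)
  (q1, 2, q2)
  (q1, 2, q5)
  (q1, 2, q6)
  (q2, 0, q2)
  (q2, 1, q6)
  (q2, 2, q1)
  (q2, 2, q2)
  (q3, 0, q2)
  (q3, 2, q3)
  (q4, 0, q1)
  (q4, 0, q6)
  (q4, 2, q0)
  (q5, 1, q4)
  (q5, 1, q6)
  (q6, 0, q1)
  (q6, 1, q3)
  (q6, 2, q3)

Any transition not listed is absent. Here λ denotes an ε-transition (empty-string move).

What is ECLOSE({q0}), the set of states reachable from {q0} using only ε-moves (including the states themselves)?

Begin with {q0}.
ε-move q0 → q2; add q2.
ε-move q0 → q4; add q4.
ε-move q0 → q6; add q6.

{q0, q2, q4, q6}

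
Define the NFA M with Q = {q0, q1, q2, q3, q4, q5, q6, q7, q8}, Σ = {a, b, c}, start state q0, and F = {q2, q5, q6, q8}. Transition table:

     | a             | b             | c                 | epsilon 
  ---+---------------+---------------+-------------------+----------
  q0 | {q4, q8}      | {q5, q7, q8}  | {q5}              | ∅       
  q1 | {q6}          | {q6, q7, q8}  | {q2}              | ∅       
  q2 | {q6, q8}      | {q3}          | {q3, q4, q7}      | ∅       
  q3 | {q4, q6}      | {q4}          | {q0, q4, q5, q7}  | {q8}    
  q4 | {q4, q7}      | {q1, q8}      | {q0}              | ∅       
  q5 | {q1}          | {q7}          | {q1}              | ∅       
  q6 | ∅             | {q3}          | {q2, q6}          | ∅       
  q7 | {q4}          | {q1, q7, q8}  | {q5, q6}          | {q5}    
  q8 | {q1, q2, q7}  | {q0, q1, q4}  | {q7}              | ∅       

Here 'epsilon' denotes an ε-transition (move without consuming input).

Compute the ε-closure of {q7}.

Begin with {q7}.
ε-move q7 → q5; add q5.

{q5, q7}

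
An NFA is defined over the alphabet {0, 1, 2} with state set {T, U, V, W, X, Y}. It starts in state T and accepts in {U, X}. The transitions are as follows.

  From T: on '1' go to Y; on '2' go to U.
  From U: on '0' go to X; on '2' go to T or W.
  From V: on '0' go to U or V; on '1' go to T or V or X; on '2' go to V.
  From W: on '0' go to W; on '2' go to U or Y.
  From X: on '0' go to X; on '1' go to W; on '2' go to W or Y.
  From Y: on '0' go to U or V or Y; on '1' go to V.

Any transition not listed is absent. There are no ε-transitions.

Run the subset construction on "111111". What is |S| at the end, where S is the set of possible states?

5

Start in {T}.
Read '1': T→{Y}; now {Y}.
Read '1': Y→{V}; now {V}.
Read '1': V→{T, V, X}; now {T, V, X}.
Read '1': T→{Y}, V→{T, V, X}, X→{W}; now {T, V, W, X, Y}.
Read '1': T→{Y}, V→{T, V, X}, W→∅, X→{W}, Y→{V}; now {T, V, W, X, Y}.
Read '1': T→{Y}, V→{T, V, X}, W→∅, X→{W}, Y→{V}; now {T, V, W, X, Y}.
That set has 5 states.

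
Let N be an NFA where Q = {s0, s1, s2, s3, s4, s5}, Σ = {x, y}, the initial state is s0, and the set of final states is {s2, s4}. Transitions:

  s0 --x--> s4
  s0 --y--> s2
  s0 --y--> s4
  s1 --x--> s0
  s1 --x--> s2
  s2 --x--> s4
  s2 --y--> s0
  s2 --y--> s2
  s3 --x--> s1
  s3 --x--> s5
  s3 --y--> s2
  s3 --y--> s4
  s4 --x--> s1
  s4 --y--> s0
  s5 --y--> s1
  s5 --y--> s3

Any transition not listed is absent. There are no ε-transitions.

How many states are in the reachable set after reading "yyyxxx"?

3

Start in {s0}.
Read 'y': {s0} → {s2, s4}.
Read 'y': {s2, s4} → {s0, s2}.
Read 'y': {s0, s2} → {s0, s2, s4}.
Read 'x': {s0, s2, s4} → {s1, s4}.
Read 'x': {s1, s4} → {s0, s1, s2}.
Read 'x': {s0, s1, s2} → {s0, s2, s4}.
That set has 3 states.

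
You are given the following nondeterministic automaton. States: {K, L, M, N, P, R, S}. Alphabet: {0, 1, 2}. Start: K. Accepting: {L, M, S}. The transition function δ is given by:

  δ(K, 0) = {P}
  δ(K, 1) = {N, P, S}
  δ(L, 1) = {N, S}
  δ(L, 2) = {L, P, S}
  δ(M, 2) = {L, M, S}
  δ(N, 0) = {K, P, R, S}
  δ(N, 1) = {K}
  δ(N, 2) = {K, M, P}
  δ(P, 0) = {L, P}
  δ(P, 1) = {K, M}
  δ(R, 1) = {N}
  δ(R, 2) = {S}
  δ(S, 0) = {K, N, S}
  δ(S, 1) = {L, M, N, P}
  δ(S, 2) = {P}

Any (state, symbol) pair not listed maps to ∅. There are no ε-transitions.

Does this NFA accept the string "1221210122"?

Yes

Start in {K}.
Read '1': {K} → {N, P, S}.
Read '2': {N, P, S} → {K, M, P}.
Read '2': {K, M, P} → {L, M, S}.
Read '1': {L, M, S} → {L, M, N, P, S}.
Read '2': {L, M, N, P, S} → {K, L, M, P, S}.
Read '1': {K, L, M, P, S} → {K, L, M, N, P, S}.
Read '0': {K, L, M, N, P, S} → {K, L, N, P, R, S}.
Read '1': {K, L, N, P, R, S} → {K, L, M, N, P, S}.
Read '2': {K, L, M, N, P, S} → {K, L, M, P, S}.
Read '2': {K, L, M, P, S} → {L, M, P, S}.
The final set {L, M, P, S} contains the accepting states L, M, S.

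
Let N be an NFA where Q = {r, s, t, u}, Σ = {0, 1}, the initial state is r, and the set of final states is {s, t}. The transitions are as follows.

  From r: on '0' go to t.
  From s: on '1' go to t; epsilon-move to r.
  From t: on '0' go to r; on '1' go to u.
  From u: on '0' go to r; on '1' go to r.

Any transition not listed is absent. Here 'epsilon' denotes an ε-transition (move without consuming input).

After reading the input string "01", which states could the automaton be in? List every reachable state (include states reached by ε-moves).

{u}

Start in {r}.
Read '0': r→{t}; now {t}.
Read '1': t→{u}; now {u}.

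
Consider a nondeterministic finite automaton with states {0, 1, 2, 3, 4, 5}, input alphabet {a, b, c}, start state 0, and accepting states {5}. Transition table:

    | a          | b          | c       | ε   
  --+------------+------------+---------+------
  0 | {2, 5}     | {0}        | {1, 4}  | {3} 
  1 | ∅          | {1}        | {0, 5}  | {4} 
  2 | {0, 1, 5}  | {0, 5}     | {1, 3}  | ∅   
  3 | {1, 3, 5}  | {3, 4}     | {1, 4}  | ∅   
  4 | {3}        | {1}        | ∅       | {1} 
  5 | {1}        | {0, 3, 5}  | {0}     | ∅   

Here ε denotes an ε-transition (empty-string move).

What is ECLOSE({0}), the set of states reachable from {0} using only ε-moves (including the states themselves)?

Begin with {0}.
ε-move 0 → 3; add 3.

{0, 3}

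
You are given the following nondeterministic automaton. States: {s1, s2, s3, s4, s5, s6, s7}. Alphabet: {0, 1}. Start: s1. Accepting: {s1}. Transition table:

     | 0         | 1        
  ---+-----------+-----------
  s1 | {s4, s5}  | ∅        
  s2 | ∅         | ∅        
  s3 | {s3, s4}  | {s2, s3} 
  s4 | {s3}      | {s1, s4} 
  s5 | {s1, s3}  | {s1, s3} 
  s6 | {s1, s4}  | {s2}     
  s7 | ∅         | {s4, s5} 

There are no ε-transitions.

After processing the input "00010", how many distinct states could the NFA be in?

3

Start in {s1}.
Read '0': {s1} → {s4, s5}.
Read '0': {s4, s5} → {s1, s3}.
Read '0': {s1, s3} → {s3, s4, s5}.
Read '1': {s3, s4, s5} → {s1, s2, s3, s4}.
Read '0': {s1, s2, s3, s4} → {s3, s4, s5}.
That set has 3 states.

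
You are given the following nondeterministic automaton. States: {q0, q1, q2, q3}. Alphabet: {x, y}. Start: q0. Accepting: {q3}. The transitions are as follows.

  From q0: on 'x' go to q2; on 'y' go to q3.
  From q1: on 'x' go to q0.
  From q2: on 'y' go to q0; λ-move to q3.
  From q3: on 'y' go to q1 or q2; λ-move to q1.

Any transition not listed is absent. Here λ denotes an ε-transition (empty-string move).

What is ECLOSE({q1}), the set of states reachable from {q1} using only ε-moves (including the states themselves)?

{q1}

Begin with {q1}.
No ε-moves leave this set, so the closure equals the set itself.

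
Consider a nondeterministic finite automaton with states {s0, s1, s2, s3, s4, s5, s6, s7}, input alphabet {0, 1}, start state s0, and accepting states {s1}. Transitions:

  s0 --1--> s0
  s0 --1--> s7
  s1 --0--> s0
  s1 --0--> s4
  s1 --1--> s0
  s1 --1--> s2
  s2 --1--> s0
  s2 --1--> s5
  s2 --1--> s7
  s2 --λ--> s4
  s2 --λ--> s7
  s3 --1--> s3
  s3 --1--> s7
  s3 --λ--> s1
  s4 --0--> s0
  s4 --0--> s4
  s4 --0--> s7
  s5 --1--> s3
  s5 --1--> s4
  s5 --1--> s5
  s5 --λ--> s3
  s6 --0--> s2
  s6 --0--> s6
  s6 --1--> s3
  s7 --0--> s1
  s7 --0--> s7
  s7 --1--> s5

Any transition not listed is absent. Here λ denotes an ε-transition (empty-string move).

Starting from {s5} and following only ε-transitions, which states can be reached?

Begin with {s5}.
ε-move s5 → s3; add s3.
ε-move s3 → s1; add s1.

{s1, s3, s5}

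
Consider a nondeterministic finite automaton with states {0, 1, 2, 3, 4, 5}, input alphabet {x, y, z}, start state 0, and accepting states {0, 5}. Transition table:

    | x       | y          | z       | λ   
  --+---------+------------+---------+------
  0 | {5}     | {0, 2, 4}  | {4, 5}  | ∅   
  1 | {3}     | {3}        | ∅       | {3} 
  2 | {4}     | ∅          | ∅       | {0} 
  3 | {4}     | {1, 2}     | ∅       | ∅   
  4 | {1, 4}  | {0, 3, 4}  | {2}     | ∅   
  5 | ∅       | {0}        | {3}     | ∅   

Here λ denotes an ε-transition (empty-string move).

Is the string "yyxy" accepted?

Yes

Start in {0}.
Read 'y': 0→{0, 2, 4}; now {0, 2, 4}.
Read 'y': 0→{0, 2, 4}, 2→∅, 4→{0, 3, 4}; now {0, 2, 3, 4}.
Read 'x': 0→{5}, 2→{4}, 3→{4}, 4→{1, 4}; union {1, 4, 5}; ε-closure = {1, 3, 4, 5}.
Read 'y': 1→{3}, 3→{1, 2}, 4→{0, 3, 4}, 5→{0}; now {0, 1, 2, 3, 4}.
The final set {0, 1, 2, 3, 4} contains the accepting state 0.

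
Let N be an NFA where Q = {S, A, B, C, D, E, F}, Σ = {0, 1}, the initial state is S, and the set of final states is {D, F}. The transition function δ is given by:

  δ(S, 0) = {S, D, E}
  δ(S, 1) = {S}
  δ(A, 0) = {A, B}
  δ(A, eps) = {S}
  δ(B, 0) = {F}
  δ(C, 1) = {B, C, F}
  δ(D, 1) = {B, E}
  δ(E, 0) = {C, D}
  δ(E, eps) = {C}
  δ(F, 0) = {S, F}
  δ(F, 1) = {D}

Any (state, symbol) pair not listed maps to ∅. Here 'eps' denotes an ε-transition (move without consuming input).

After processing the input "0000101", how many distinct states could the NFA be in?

6

Start in {S}.
Read '0': {S} → {S, C, D, E}.
Read '0': {S, C, D, E} → {S, C, D, E}.
Read '0': {S, C, D, E} → {S, C, D, E}.
Read '0': {S, C, D, E} → {S, C, D, E}.
Read '1': {S, C, D, E} → {S, B, C, E, F}.
Read '0': {S, B, C, E, F} → {S, C, D, E, F}.
Read '1': {S, C, D, E, F} → {S, B, C, D, E, F}.
That set has 6 states.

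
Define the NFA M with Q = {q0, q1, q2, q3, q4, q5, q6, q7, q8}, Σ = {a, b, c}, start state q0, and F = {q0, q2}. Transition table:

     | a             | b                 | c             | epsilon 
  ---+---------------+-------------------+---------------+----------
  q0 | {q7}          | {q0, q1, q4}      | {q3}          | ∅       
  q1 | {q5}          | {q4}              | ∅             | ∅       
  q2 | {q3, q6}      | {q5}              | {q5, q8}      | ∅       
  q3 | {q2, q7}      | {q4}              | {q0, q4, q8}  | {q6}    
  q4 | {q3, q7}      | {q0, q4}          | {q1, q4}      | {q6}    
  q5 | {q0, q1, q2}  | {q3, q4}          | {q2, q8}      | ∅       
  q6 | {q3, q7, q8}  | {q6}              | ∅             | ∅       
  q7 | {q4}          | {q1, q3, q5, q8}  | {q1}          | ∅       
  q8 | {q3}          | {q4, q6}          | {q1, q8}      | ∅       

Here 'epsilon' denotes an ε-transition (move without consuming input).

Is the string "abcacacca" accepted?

Yes

Start in {q0}.
Read 'a': q0→{q7}; now {q7}.
Read 'b': q7→{q1, q3, q5, q8}; union {q1, q3, q5, q8}; ε-closure = {q1, q3, q5, q6, q8}.
Read 'c': q1→∅, q3→{q0, q4, q8}, q5→{q2, q8}, q6→∅, q8→{q1, q8}; union {q0, q1, q2, q4, q8}; ε-closure = {q0, q1, q2, q4, q6, q8}.
Read 'a': q0→{q7}, q1→{q5}, q2→{q3, q6}, q4→{q3, q7}, q6→{q3, q7, q8}, q8→{q3}; now {q3, q5, q6, q7, q8}.
Read 'c': q3→{q0, q4, q8}, q5→{q2, q8}, q6→∅, q7→{q1}, q8→{q1, q8}; union {q0, q1, q2, q4, q8}; ε-closure = {q0, q1, q2, q4, q6, q8}.
Read 'a': q0→{q7}, q1→{q5}, q2→{q3, q6}, q4→{q3, q7}, q6→{q3, q7, q8}, q8→{q3}; now {q3, q5, q6, q7, q8}.
Read 'c': q3→{q0, q4, q8}, q5→{q2, q8}, q6→∅, q7→{q1}, q8→{q1, q8}; union {q0, q1, q2, q4, q8}; ε-closure = {q0, q1, q2, q4, q6, q8}.
Read 'c': q0→{q3}, q1→∅, q2→{q5, q8}, q4→{q1, q4}, q6→∅, q8→{q1, q8}; union {q1, q3, q4, q5, q8}; ε-closure = {q1, q3, q4, q5, q6, q8}.
Read 'a': q1→{q5}, q3→{q2, q7}, q4→{q3, q7}, q5→{q0, q1, q2}, q6→{q3, q7, q8}, q8→{q3}; union {q0, q1, q2, q3, q5, q7, q8}; ε-closure = {q0, q1, q2, q3, q5, q6, q7, q8}.
The final set {q0, q1, q2, q3, q5, q6, q7, q8} contains the accepting states q0, q2.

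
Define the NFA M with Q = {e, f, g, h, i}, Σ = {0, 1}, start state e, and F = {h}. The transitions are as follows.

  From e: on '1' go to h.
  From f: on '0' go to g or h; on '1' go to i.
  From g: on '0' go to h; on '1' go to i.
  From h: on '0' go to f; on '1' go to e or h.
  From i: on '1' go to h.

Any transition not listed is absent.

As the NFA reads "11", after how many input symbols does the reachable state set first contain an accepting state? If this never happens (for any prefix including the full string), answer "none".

1

Start in {e}.
Read '1': e→{h}; now {h}.
None of the earlier sets intersect F, but {h} does.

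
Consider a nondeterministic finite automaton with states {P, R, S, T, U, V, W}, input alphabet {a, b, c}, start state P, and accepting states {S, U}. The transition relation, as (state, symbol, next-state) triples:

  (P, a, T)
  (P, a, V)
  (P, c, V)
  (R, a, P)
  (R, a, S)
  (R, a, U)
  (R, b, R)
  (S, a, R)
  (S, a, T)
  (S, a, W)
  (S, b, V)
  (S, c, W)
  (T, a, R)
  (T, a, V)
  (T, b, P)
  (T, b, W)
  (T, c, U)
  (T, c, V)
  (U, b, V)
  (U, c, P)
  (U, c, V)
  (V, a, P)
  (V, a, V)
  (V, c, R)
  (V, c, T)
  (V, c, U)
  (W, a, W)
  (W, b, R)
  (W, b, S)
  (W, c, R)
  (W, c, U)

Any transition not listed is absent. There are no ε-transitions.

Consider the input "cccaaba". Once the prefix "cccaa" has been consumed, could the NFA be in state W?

No

Start in {P}.
Read 'c': P→{V}; now {V}.
Read 'c': V→{R, T, U}; now {R, T, U}.
Read 'c': R→∅, T→{U, V}, U→{P, V}; now {P, U, V}.
Read 'a': P→{T, V}, U→∅, V→{P, V}; now {P, T, V}.
Read 'a': P→{T, V}, T→{R, V}, V→{P, V}; now {P, R, T, V}.
State W is not in {P, R, T, V}.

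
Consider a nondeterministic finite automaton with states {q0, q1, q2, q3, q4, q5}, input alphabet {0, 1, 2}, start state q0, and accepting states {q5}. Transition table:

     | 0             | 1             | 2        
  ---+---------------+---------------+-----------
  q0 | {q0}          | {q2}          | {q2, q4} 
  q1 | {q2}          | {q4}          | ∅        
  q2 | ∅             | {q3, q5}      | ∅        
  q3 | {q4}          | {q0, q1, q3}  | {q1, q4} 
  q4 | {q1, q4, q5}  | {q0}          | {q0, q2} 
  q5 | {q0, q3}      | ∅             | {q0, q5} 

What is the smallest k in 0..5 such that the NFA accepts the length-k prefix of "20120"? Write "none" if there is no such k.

Start in {q0}.
Read '2': {q0} → {q2, q4}.
Read '0': {q2, q4} → {q1, q4, q5}.
None of the earlier sets intersect F, but {q1, q4, q5} does.

2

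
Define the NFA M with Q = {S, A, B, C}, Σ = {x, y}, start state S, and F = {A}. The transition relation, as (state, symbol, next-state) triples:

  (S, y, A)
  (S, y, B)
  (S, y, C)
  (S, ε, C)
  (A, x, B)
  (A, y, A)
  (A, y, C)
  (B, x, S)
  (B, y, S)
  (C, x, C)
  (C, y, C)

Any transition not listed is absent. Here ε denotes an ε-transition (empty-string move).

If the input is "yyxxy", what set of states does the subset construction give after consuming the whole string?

Start: ε-closure({S}) = {S, C}.
Read 'y': {S, C} → {A, B, C}.
Read 'y': {A, B, C} → {S, A, C}.
Read 'x': {S, A, C} → {B, C}.
Read 'x': {B, C} → {S, C}.
Read 'y': {S, C} → {A, B, C}.

{A, B, C}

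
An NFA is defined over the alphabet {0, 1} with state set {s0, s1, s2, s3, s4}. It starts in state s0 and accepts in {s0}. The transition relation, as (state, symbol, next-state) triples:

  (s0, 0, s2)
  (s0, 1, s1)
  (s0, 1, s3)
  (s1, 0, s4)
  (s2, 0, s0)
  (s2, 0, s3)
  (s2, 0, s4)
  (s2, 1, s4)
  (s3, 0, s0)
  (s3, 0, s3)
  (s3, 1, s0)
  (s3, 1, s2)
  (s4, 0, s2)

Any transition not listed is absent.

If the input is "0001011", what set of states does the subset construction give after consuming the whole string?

Start in {s0}.
Read '0': s0→{s2}; now {s2}.
Read '0': s2→{s0, s3, s4}; now {s0, s3, s4}.
Read '0': s0→{s2}, s3→{s0, s3}, s4→{s2}; now {s0, s2, s3}.
Read '1': s0→{s1, s3}, s2→{s4}, s3→{s0, s2}; now {s0, s1, s2, s3, s4}.
Read '0': s0→{s2}, s1→{s4}, s2→{s0, s3, s4}, s3→{s0, s3}, s4→{s2}; now {s0, s2, s3, s4}.
Read '1': s0→{s1, s3}, s2→{s4}, s3→{s0, s2}, s4→∅; now {s0, s1, s2, s3, s4}.
Read '1': s0→{s1, s3}, s1→∅, s2→{s4}, s3→{s0, s2}, s4→∅; now {s0, s1, s2, s3, s4}.

{s0, s1, s2, s3, s4}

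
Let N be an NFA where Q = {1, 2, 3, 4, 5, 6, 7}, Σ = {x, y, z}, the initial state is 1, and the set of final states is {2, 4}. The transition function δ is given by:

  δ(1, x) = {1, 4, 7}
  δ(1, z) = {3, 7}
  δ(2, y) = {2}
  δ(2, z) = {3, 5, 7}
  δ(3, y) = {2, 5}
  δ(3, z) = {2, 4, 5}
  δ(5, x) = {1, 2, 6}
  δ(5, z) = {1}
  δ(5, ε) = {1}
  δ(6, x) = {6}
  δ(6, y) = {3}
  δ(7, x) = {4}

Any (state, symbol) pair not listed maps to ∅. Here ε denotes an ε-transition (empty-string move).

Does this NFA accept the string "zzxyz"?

Start in {1}.
Read 'z': {1} → {3, 7}.
Read 'z': {3, 7} → {1, 2, 4, 5}.
Read 'x': {1, 2, 4, 5} → {1, 2, 4, 6, 7}.
Read 'y': {1, 2, 4, 6, 7} → {2, 3}.
Read 'z': {2, 3} → {1, 2, 3, 4, 5, 7}.
The final set {1, 2, 3, 4, 5, 7} contains the accepting states 2, 4.

Yes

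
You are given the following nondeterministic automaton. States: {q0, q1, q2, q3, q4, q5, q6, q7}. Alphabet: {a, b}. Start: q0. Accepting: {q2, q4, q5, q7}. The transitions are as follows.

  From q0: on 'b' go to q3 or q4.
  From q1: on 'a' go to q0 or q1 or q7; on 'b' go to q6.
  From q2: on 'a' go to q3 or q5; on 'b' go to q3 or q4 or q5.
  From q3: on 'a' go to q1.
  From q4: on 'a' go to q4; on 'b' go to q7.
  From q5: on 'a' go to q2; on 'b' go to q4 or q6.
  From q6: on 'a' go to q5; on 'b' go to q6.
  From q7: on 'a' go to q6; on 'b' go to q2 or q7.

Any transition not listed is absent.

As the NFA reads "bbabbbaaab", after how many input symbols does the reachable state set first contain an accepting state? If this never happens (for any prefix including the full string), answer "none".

Start in {q0}.
Read 'b': q0→{q3, q4}; now {q3, q4}.
None of the earlier sets intersect F, but {q3, q4} does.

1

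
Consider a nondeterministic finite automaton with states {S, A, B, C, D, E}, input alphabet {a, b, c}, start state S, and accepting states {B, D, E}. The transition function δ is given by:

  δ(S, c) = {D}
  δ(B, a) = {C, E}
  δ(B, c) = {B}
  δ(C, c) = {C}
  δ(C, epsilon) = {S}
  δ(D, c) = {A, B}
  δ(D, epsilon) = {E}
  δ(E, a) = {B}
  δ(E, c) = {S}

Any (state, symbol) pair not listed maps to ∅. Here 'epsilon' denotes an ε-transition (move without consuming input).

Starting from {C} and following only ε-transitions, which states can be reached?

{S, C}

Begin with {C}.
ε-move C → S; add S.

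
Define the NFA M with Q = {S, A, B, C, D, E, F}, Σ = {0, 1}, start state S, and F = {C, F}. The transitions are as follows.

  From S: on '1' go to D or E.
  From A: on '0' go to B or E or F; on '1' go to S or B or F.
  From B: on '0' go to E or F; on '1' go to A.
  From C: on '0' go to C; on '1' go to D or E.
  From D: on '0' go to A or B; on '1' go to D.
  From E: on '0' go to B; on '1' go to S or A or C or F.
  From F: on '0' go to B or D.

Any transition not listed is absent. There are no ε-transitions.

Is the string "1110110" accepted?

Yes

Start in {S}.
Read '1': {S} → {D, E}.
Read '1': {D, E} → {S, A, C, D, F}.
Read '1': {S, A, C, D, F} → {S, B, D, E, F}.
Read '0': {S, B, D, E, F} → {A, B, D, E, F}.
Read '1': {A, B, D, E, F} → {S, A, B, C, D, F}.
Read '1': {S, A, B, C, D, F} → {S, A, B, D, E, F}.
Read '0': {S, A, B, D, E, F} → {A, B, D, E, F}.
The final set {A, B, D, E, F} contains the accepting state F.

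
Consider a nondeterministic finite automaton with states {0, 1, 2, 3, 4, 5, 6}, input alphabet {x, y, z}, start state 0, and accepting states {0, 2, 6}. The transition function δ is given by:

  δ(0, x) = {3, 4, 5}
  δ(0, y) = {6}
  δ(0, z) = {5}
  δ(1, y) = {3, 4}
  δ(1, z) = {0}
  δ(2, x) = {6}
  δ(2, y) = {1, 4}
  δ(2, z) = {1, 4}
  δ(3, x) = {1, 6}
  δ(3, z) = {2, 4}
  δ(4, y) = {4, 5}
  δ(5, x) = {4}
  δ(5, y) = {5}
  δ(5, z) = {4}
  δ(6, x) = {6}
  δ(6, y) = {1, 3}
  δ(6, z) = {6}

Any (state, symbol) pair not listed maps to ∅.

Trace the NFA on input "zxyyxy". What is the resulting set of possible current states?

{4, 5}

Start in {0}.
Read 'z': {0} → {5}.
Read 'x': {5} → {4}.
Read 'y': {4} → {4, 5}.
Read 'y': {4, 5} → {4, 5}.
Read 'x': {4, 5} → {4}.
Read 'y': {4} → {4, 5}.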